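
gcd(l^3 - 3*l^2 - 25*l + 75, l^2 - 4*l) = 1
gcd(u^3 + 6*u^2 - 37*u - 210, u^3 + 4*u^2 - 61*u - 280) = u^2 + 12*u + 35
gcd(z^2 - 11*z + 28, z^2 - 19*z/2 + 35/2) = z - 7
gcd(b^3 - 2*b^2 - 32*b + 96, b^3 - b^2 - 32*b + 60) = b + 6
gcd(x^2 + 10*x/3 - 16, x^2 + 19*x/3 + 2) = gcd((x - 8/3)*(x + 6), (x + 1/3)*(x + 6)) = x + 6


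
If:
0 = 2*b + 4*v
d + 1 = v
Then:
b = -2*v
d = v - 1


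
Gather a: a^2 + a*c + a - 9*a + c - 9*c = a^2 + a*(c - 8) - 8*c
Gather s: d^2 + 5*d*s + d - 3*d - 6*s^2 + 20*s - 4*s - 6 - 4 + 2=d^2 - 2*d - 6*s^2 + s*(5*d + 16) - 8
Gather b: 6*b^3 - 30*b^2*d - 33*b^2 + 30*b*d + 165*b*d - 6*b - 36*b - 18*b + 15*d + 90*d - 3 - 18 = 6*b^3 + b^2*(-30*d - 33) + b*(195*d - 60) + 105*d - 21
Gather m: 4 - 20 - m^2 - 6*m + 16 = -m^2 - 6*m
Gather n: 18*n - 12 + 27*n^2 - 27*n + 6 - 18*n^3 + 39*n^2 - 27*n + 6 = -18*n^3 + 66*n^2 - 36*n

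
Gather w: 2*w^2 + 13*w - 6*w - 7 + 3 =2*w^2 + 7*w - 4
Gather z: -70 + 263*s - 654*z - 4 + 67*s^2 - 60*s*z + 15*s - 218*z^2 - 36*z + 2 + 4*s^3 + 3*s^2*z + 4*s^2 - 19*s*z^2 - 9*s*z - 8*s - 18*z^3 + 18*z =4*s^3 + 71*s^2 + 270*s - 18*z^3 + z^2*(-19*s - 218) + z*(3*s^2 - 69*s - 672) - 72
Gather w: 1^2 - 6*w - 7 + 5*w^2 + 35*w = 5*w^2 + 29*w - 6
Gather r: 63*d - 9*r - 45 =63*d - 9*r - 45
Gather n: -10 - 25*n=-25*n - 10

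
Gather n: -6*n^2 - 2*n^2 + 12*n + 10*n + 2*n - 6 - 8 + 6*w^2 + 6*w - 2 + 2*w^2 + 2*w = -8*n^2 + 24*n + 8*w^2 + 8*w - 16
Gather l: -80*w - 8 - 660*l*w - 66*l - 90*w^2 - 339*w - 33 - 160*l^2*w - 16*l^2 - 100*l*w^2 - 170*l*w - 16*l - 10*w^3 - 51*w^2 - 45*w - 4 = l^2*(-160*w - 16) + l*(-100*w^2 - 830*w - 82) - 10*w^3 - 141*w^2 - 464*w - 45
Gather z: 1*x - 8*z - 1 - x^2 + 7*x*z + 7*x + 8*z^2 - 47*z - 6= -x^2 + 8*x + 8*z^2 + z*(7*x - 55) - 7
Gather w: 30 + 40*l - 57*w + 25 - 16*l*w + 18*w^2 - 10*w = 40*l + 18*w^2 + w*(-16*l - 67) + 55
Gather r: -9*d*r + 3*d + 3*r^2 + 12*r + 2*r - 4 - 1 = 3*d + 3*r^2 + r*(14 - 9*d) - 5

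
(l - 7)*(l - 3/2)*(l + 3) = l^3 - 11*l^2/2 - 15*l + 63/2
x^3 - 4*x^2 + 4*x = x*(x - 2)^2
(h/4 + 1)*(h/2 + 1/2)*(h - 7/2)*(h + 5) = h^4/8 + 13*h^3/16 - 3*h^2/4 - 163*h/16 - 35/4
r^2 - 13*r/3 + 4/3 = (r - 4)*(r - 1/3)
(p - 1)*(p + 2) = p^2 + p - 2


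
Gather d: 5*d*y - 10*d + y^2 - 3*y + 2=d*(5*y - 10) + y^2 - 3*y + 2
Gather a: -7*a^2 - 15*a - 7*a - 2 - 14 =-7*a^2 - 22*a - 16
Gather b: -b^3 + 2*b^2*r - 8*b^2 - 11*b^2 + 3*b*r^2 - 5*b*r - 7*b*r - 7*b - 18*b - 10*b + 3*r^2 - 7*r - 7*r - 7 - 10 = -b^3 + b^2*(2*r - 19) + b*(3*r^2 - 12*r - 35) + 3*r^2 - 14*r - 17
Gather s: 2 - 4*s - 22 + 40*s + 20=36*s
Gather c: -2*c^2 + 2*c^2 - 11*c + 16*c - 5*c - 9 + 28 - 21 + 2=0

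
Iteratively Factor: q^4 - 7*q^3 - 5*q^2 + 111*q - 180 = (q + 4)*(q^3 - 11*q^2 + 39*q - 45) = (q - 5)*(q + 4)*(q^2 - 6*q + 9) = (q - 5)*(q - 3)*(q + 4)*(q - 3)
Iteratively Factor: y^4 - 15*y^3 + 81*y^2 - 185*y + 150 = (y - 3)*(y^3 - 12*y^2 + 45*y - 50) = (y - 5)*(y - 3)*(y^2 - 7*y + 10) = (y - 5)^2*(y - 3)*(y - 2)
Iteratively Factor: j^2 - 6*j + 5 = (j - 5)*(j - 1)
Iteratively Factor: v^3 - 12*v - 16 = (v - 4)*(v^2 + 4*v + 4) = (v - 4)*(v + 2)*(v + 2)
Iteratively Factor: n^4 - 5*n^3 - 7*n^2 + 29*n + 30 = (n + 2)*(n^3 - 7*n^2 + 7*n + 15) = (n + 1)*(n + 2)*(n^2 - 8*n + 15) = (n - 3)*(n + 1)*(n + 2)*(n - 5)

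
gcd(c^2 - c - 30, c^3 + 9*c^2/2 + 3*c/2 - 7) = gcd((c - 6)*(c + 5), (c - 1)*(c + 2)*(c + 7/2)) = 1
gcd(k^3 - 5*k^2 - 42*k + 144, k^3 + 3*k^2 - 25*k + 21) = k - 3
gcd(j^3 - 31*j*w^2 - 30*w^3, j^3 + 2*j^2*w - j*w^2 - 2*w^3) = j + w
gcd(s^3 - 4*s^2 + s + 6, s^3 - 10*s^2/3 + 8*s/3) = s - 2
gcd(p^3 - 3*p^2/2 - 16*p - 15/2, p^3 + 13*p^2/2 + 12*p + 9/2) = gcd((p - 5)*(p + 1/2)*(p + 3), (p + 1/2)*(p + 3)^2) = p^2 + 7*p/2 + 3/2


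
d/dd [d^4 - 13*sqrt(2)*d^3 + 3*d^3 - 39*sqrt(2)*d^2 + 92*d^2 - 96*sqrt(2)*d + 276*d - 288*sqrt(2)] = 4*d^3 - 39*sqrt(2)*d^2 + 9*d^2 - 78*sqrt(2)*d + 184*d - 96*sqrt(2) + 276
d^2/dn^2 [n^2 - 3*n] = 2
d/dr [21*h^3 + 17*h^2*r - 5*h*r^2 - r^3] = 17*h^2 - 10*h*r - 3*r^2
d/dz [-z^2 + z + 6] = 1 - 2*z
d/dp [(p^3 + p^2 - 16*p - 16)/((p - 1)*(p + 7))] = (p^4 + 12*p^3 + p^2 + 18*p + 208)/(p^4 + 12*p^3 + 22*p^2 - 84*p + 49)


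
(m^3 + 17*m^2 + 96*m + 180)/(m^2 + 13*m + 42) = (m^2 + 11*m + 30)/(m + 7)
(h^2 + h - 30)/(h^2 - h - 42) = (h - 5)/(h - 7)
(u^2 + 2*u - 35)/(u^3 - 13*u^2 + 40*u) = (u + 7)/(u*(u - 8))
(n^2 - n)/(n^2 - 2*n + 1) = n/(n - 1)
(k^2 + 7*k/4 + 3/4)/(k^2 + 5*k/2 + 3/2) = (4*k + 3)/(2*(2*k + 3))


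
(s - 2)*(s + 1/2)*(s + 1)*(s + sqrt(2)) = s^4 - s^3/2 + sqrt(2)*s^3 - 5*s^2/2 - sqrt(2)*s^2/2 - 5*sqrt(2)*s/2 - s - sqrt(2)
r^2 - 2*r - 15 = (r - 5)*(r + 3)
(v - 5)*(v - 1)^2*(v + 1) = v^4 - 6*v^3 + 4*v^2 + 6*v - 5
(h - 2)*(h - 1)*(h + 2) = h^3 - h^2 - 4*h + 4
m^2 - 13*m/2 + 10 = (m - 4)*(m - 5/2)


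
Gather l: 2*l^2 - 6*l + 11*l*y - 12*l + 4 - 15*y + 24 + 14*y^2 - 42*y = 2*l^2 + l*(11*y - 18) + 14*y^2 - 57*y + 28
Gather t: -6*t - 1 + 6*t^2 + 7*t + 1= 6*t^2 + t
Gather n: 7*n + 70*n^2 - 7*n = 70*n^2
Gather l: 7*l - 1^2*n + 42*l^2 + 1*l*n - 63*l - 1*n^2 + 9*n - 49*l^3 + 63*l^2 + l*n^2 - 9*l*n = -49*l^3 + 105*l^2 + l*(n^2 - 8*n - 56) - n^2 + 8*n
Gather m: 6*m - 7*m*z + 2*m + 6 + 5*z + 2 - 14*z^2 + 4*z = m*(8 - 7*z) - 14*z^2 + 9*z + 8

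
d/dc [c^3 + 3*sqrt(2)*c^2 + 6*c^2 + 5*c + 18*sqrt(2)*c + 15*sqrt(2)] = 3*c^2 + 6*sqrt(2)*c + 12*c + 5 + 18*sqrt(2)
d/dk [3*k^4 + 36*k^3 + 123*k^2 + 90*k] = 12*k^3 + 108*k^2 + 246*k + 90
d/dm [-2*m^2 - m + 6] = -4*m - 1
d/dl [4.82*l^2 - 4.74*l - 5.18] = 9.64*l - 4.74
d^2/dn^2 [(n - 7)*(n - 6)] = 2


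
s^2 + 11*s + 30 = (s + 5)*(s + 6)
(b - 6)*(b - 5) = b^2 - 11*b + 30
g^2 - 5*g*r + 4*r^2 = (g - 4*r)*(g - r)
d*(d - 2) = d^2 - 2*d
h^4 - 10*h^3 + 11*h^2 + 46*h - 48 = (h - 8)*(h - 3)*(h - 1)*(h + 2)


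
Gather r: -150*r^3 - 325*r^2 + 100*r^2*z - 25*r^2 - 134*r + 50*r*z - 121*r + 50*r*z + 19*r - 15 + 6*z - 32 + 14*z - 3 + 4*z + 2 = -150*r^3 + r^2*(100*z - 350) + r*(100*z - 236) + 24*z - 48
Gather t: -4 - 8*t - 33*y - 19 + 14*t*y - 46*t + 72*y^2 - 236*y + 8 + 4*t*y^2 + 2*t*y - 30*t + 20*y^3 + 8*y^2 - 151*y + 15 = t*(4*y^2 + 16*y - 84) + 20*y^3 + 80*y^2 - 420*y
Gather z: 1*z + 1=z + 1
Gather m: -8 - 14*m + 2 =-14*m - 6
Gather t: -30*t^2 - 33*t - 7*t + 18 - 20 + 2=-30*t^2 - 40*t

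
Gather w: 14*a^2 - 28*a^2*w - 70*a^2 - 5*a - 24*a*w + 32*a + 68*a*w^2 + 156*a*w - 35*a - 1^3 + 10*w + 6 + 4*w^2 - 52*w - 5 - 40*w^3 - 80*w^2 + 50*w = -56*a^2 - 8*a - 40*w^3 + w^2*(68*a - 76) + w*(-28*a^2 + 132*a + 8)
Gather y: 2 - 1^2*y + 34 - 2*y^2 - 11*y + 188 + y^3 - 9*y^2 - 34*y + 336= y^3 - 11*y^2 - 46*y + 560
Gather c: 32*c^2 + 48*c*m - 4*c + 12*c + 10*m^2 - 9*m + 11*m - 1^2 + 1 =32*c^2 + c*(48*m + 8) + 10*m^2 + 2*m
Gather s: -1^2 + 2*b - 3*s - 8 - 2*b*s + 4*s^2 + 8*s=2*b + 4*s^2 + s*(5 - 2*b) - 9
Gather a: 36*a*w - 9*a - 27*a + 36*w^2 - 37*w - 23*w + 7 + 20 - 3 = a*(36*w - 36) + 36*w^2 - 60*w + 24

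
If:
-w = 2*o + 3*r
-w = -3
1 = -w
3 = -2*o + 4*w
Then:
No Solution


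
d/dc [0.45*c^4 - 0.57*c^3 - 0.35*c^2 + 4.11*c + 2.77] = 1.8*c^3 - 1.71*c^2 - 0.7*c + 4.11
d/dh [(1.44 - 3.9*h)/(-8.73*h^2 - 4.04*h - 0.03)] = (-34.047*h^2 + 25.1424*h + 5.9346)/(76.2129*h^4 + 70.5384*h^3 + 16.8454*h^2 + 0.2424*h + 0.0009)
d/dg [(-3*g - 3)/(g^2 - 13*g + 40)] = 3*(g^2 + 2*g - 53)/(g^4 - 26*g^3 + 249*g^2 - 1040*g + 1600)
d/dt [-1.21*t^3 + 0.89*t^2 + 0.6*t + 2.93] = -3.63*t^2 + 1.78*t + 0.6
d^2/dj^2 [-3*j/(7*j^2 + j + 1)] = 6*(-j*(14*j + 1)^2 + (21*j + 1)*(7*j^2 + j + 1))/(7*j^2 + j + 1)^3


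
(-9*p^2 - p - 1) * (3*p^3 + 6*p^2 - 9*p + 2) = -27*p^5 - 57*p^4 + 72*p^3 - 15*p^2 + 7*p - 2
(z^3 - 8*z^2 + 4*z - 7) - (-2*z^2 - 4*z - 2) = z^3 - 6*z^2 + 8*z - 5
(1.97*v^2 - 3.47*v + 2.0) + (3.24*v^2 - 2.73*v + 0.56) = 5.21*v^2 - 6.2*v + 2.56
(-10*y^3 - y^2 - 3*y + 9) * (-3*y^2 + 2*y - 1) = 30*y^5 - 17*y^4 + 17*y^3 - 32*y^2 + 21*y - 9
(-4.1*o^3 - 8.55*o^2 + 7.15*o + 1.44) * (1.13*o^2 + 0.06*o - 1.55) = -4.633*o^5 - 9.9075*o^4 + 13.9215*o^3 + 15.3087*o^2 - 10.9961*o - 2.232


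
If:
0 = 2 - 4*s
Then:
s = 1/2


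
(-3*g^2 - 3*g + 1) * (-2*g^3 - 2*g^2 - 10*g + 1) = 6*g^5 + 12*g^4 + 34*g^3 + 25*g^2 - 13*g + 1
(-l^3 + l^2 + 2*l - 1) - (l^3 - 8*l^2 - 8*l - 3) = -2*l^3 + 9*l^2 + 10*l + 2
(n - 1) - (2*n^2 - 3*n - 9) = -2*n^2 + 4*n + 8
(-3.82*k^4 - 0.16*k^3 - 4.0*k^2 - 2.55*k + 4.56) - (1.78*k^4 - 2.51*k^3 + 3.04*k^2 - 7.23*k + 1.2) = -5.6*k^4 + 2.35*k^3 - 7.04*k^2 + 4.68*k + 3.36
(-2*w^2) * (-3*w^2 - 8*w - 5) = 6*w^4 + 16*w^3 + 10*w^2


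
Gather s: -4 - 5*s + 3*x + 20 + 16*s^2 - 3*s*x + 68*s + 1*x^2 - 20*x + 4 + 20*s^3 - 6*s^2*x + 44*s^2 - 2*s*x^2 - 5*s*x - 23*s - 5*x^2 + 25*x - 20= 20*s^3 + s^2*(60 - 6*x) + s*(-2*x^2 - 8*x + 40) - 4*x^2 + 8*x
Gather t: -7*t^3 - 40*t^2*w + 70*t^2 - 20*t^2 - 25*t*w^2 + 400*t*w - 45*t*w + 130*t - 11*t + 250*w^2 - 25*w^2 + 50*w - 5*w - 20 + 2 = -7*t^3 + t^2*(50 - 40*w) + t*(-25*w^2 + 355*w + 119) + 225*w^2 + 45*w - 18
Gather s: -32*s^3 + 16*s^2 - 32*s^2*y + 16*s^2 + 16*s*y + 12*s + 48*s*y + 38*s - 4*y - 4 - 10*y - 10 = -32*s^3 + s^2*(32 - 32*y) + s*(64*y + 50) - 14*y - 14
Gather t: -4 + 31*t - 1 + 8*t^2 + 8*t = 8*t^2 + 39*t - 5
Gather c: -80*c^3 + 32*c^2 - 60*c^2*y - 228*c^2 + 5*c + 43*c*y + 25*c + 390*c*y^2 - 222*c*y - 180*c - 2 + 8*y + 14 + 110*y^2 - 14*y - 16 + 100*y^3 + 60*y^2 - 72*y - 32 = -80*c^3 + c^2*(-60*y - 196) + c*(390*y^2 - 179*y - 150) + 100*y^3 + 170*y^2 - 78*y - 36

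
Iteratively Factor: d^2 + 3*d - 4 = (d + 4)*(d - 1)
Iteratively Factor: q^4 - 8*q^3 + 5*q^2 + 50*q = (q)*(q^3 - 8*q^2 + 5*q + 50) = q*(q - 5)*(q^2 - 3*q - 10) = q*(q - 5)*(q + 2)*(q - 5)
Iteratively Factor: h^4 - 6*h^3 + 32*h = (h + 2)*(h^3 - 8*h^2 + 16*h) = (h - 4)*(h + 2)*(h^2 - 4*h) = h*(h - 4)*(h + 2)*(h - 4)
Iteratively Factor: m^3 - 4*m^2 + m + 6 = (m - 3)*(m^2 - m - 2) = (m - 3)*(m - 2)*(m + 1)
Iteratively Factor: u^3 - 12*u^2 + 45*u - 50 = (u - 5)*(u^2 - 7*u + 10) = (u - 5)*(u - 2)*(u - 5)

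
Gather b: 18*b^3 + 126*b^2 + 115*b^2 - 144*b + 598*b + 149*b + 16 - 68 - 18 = 18*b^3 + 241*b^2 + 603*b - 70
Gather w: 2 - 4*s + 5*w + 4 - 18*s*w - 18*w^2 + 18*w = -4*s - 18*w^2 + w*(23 - 18*s) + 6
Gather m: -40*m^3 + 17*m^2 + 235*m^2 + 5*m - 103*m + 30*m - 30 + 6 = -40*m^3 + 252*m^2 - 68*m - 24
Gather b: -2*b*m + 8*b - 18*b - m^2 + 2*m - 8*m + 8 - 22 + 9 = b*(-2*m - 10) - m^2 - 6*m - 5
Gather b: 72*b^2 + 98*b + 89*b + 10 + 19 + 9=72*b^2 + 187*b + 38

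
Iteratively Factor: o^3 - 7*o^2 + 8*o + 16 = (o - 4)*(o^2 - 3*o - 4) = (o - 4)*(o + 1)*(o - 4)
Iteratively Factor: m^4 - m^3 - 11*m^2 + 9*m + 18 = (m + 3)*(m^3 - 4*m^2 + m + 6) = (m - 3)*(m + 3)*(m^2 - m - 2) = (m - 3)*(m + 1)*(m + 3)*(m - 2)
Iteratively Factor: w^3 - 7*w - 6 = (w + 2)*(w^2 - 2*w - 3) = (w - 3)*(w + 2)*(w + 1)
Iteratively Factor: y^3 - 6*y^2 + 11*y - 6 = (y - 2)*(y^2 - 4*y + 3) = (y - 3)*(y - 2)*(y - 1)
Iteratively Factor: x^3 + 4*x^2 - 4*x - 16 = (x - 2)*(x^2 + 6*x + 8) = (x - 2)*(x + 4)*(x + 2)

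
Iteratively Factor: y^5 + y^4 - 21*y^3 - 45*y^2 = (y - 5)*(y^4 + 6*y^3 + 9*y^2) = y*(y - 5)*(y^3 + 6*y^2 + 9*y) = y*(y - 5)*(y + 3)*(y^2 + 3*y) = y*(y - 5)*(y + 3)^2*(y)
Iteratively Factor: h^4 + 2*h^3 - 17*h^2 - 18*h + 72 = (h - 3)*(h^3 + 5*h^2 - 2*h - 24) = (h - 3)*(h + 3)*(h^2 + 2*h - 8) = (h - 3)*(h + 3)*(h + 4)*(h - 2)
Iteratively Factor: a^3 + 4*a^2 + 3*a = (a + 1)*(a^2 + 3*a) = a*(a + 1)*(a + 3)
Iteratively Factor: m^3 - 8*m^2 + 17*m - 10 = (m - 1)*(m^2 - 7*m + 10) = (m - 5)*(m - 1)*(m - 2)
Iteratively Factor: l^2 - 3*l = (l - 3)*(l)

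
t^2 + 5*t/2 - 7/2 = (t - 1)*(t + 7/2)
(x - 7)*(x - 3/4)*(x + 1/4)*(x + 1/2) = x^4 - 7*x^3 - 7*x^2/16 + 95*x/32 + 21/32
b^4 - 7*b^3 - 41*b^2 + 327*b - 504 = (b - 8)*(b - 3)^2*(b + 7)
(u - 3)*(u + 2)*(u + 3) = u^3 + 2*u^2 - 9*u - 18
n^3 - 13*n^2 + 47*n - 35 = (n - 7)*(n - 5)*(n - 1)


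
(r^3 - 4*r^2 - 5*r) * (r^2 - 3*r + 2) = r^5 - 7*r^4 + 9*r^3 + 7*r^2 - 10*r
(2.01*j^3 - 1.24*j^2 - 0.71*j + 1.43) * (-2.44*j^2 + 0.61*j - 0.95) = -4.9044*j^5 + 4.2517*j^4 - 0.9335*j^3 - 2.7443*j^2 + 1.5468*j - 1.3585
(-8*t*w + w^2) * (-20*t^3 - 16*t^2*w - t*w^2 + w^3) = 160*t^4*w + 108*t^3*w^2 - 8*t^2*w^3 - 9*t*w^4 + w^5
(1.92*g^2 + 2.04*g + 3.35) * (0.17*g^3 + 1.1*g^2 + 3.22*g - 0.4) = 0.3264*g^5 + 2.4588*g^4 + 8.9959*g^3 + 9.4858*g^2 + 9.971*g - 1.34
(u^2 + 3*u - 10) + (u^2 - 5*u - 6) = 2*u^2 - 2*u - 16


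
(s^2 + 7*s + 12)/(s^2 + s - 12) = (s + 3)/(s - 3)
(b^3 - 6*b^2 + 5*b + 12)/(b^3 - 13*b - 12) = (b - 3)/(b + 3)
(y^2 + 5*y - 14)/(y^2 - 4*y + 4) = (y + 7)/(y - 2)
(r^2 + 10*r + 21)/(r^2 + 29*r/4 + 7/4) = 4*(r + 3)/(4*r + 1)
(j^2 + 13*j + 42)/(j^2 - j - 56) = (j + 6)/(j - 8)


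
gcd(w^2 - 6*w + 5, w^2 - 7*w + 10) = w - 5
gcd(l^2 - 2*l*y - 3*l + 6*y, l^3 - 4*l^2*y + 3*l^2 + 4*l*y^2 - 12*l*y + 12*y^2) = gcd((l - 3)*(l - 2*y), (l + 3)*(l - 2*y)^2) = -l + 2*y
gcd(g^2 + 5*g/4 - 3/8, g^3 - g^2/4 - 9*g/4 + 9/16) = g^2 + 5*g/4 - 3/8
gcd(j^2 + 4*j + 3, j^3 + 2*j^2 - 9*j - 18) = j + 3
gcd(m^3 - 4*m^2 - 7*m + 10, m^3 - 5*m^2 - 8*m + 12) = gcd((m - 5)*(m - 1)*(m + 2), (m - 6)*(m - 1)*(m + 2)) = m^2 + m - 2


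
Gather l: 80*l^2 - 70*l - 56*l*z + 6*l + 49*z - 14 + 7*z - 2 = 80*l^2 + l*(-56*z - 64) + 56*z - 16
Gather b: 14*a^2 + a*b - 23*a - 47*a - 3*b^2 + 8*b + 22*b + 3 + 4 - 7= 14*a^2 - 70*a - 3*b^2 + b*(a + 30)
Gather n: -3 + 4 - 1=0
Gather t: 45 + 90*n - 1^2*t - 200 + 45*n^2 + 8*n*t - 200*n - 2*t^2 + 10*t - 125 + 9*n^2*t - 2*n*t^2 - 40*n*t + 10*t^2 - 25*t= 45*n^2 - 110*n + t^2*(8 - 2*n) + t*(9*n^2 - 32*n - 16) - 280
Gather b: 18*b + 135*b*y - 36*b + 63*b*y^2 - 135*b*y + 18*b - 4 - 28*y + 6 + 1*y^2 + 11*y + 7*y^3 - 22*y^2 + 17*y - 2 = 63*b*y^2 + 7*y^3 - 21*y^2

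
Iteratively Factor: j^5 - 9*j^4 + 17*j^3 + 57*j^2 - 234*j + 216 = (j - 2)*(j^4 - 7*j^3 + 3*j^2 + 63*j - 108) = (j - 2)*(j + 3)*(j^3 - 10*j^2 + 33*j - 36) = (j - 3)*(j - 2)*(j + 3)*(j^2 - 7*j + 12) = (j - 4)*(j - 3)*(j - 2)*(j + 3)*(j - 3)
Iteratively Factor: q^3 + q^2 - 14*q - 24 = (q + 2)*(q^2 - q - 12) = (q - 4)*(q + 2)*(q + 3)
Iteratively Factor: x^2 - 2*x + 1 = (x - 1)*(x - 1)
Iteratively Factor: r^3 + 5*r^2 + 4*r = (r)*(r^2 + 5*r + 4) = r*(r + 4)*(r + 1)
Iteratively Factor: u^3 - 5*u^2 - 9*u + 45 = (u + 3)*(u^2 - 8*u + 15) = (u - 5)*(u + 3)*(u - 3)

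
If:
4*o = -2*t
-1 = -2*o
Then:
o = 1/2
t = -1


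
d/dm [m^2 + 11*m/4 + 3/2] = 2*m + 11/4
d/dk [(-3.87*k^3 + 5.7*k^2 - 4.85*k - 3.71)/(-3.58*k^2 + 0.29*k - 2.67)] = (13.8546*k^4 - 2.2446*k^3 + 15.2887*k^2 - 57.0016*k + 14.0254)/(12.8164*k^4 - 2.0764*k^3 + 19.2013*k^2 - 1.5486*k + 7.1289)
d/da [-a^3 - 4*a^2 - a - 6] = -3*a^2 - 8*a - 1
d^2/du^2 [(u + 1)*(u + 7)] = 2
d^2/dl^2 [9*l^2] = 18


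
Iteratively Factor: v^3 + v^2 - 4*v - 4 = (v + 2)*(v^2 - v - 2) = (v - 2)*(v + 2)*(v + 1)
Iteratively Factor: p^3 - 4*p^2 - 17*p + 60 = (p + 4)*(p^2 - 8*p + 15) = (p - 3)*(p + 4)*(p - 5)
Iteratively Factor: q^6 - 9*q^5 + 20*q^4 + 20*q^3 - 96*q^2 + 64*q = (q - 2)*(q^5 - 7*q^4 + 6*q^3 + 32*q^2 - 32*q) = (q - 2)*(q - 1)*(q^4 - 6*q^3 + 32*q) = (q - 2)*(q - 1)*(q + 2)*(q^3 - 8*q^2 + 16*q) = (q - 4)*(q - 2)*(q - 1)*(q + 2)*(q^2 - 4*q) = (q - 4)^2*(q - 2)*(q - 1)*(q + 2)*(q)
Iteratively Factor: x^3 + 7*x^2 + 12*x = (x + 4)*(x^2 + 3*x) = x*(x + 4)*(x + 3)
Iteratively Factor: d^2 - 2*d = (d - 2)*(d)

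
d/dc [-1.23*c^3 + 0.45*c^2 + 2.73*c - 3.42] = -3.69*c^2 + 0.9*c + 2.73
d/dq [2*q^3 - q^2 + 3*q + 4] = 6*q^2 - 2*q + 3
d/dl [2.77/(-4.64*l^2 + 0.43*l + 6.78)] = (25.7056*l - 1.1911)/(-4.64*l^2 + 0.43*l + 6.78)^2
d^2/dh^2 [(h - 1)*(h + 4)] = 2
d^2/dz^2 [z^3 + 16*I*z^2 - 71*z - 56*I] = 6*z + 32*I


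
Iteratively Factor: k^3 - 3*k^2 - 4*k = (k)*(k^2 - 3*k - 4) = k*(k + 1)*(k - 4)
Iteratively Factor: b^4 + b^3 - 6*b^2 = (b - 2)*(b^3 + 3*b^2) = b*(b - 2)*(b^2 + 3*b) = b*(b - 2)*(b + 3)*(b)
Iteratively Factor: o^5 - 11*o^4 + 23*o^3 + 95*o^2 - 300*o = (o - 5)*(o^4 - 6*o^3 - 7*o^2 + 60*o) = o*(o - 5)*(o^3 - 6*o^2 - 7*o + 60) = o*(o - 5)*(o - 4)*(o^2 - 2*o - 15) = o*(o - 5)^2*(o - 4)*(o + 3)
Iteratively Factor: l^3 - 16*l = (l + 4)*(l^2 - 4*l) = l*(l + 4)*(l - 4)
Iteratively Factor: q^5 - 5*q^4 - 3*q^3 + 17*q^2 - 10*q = (q - 1)*(q^4 - 4*q^3 - 7*q^2 + 10*q) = q*(q - 1)*(q^3 - 4*q^2 - 7*q + 10) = q*(q - 1)^2*(q^2 - 3*q - 10) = q*(q - 1)^2*(q + 2)*(q - 5)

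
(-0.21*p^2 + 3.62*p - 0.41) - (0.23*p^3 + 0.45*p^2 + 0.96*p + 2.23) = -0.23*p^3 - 0.66*p^2 + 2.66*p - 2.64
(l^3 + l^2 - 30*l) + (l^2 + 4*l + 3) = l^3 + 2*l^2 - 26*l + 3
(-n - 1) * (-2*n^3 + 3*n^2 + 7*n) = 2*n^4 - n^3 - 10*n^2 - 7*n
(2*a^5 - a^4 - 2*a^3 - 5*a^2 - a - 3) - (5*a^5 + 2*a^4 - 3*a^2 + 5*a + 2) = -3*a^5 - 3*a^4 - 2*a^3 - 2*a^2 - 6*a - 5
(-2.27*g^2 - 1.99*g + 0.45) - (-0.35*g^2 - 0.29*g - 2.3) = -1.92*g^2 - 1.7*g + 2.75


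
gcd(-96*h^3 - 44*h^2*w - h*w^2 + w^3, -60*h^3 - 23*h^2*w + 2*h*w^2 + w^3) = 12*h^2 + 7*h*w + w^2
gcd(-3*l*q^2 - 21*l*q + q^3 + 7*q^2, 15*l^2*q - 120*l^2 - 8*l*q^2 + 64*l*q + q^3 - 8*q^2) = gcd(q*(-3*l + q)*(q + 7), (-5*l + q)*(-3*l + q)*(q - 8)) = -3*l + q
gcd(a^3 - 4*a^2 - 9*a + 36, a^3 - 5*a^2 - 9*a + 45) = a^2 - 9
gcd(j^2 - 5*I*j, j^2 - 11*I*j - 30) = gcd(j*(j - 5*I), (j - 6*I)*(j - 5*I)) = j - 5*I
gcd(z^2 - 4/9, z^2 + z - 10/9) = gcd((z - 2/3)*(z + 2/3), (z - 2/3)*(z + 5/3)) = z - 2/3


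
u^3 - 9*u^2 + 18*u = u*(u - 6)*(u - 3)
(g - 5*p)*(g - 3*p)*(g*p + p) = g^3*p - 8*g^2*p^2 + g^2*p + 15*g*p^3 - 8*g*p^2 + 15*p^3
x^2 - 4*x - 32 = (x - 8)*(x + 4)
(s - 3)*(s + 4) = s^2 + s - 12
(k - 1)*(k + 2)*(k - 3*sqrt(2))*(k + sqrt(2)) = k^4 - 2*sqrt(2)*k^3 + k^3 - 8*k^2 - 2*sqrt(2)*k^2 - 6*k + 4*sqrt(2)*k + 12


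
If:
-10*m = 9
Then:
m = -9/10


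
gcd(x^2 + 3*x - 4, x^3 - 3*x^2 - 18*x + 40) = x + 4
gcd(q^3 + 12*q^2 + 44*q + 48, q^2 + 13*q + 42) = q + 6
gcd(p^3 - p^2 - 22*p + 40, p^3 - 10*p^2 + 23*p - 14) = p - 2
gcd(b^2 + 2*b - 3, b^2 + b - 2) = b - 1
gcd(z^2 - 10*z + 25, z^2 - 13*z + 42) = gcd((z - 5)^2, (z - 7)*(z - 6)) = 1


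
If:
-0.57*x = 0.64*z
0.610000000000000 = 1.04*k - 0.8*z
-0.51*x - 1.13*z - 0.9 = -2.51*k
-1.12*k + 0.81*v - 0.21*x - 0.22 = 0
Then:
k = 0.27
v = 0.76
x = 0.47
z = -0.42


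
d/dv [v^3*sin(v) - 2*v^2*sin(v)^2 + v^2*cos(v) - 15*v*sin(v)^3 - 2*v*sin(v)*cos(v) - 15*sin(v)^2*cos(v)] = v^3*cos(v) + 2*v^2*sin(v) - 2*v^2*sin(2*v) - 37*v*cos(v)/4 + 45*v*cos(3*v)/4 - 2*v - 15*sin(v)/2 - sin(2*v) - 15*sin(3*v)/2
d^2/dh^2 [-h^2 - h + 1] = -2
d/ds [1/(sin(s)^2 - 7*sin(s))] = (7 - 2*sin(s))*cos(s)/((sin(s) - 7)^2*sin(s)^2)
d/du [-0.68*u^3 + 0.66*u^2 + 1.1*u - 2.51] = -2.04*u^2 + 1.32*u + 1.1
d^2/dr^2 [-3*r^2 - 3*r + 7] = -6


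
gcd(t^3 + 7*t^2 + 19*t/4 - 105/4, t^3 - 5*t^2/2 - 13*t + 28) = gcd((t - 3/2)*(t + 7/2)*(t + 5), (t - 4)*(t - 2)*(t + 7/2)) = t + 7/2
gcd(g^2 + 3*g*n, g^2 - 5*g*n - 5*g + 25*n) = 1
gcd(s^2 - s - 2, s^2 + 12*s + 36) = 1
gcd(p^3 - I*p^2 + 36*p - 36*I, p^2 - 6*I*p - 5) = p - I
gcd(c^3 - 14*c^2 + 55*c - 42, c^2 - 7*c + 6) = c^2 - 7*c + 6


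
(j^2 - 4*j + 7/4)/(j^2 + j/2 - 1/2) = (j - 7/2)/(j + 1)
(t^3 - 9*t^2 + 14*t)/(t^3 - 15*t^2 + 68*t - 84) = t/(t - 6)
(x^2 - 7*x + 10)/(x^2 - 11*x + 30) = (x - 2)/(x - 6)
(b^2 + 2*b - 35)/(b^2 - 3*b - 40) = (-b^2 - 2*b + 35)/(-b^2 + 3*b + 40)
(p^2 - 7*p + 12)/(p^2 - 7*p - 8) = (-p^2 + 7*p - 12)/(-p^2 + 7*p + 8)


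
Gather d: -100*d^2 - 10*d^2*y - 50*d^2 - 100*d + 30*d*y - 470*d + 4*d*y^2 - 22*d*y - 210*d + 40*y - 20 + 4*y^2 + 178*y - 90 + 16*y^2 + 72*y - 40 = d^2*(-10*y - 150) + d*(4*y^2 + 8*y - 780) + 20*y^2 + 290*y - 150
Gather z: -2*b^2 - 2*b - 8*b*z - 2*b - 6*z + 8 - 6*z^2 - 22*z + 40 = -2*b^2 - 4*b - 6*z^2 + z*(-8*b - 28) + 48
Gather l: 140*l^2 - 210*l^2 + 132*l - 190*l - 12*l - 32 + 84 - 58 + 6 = -70*l^2 - 70*l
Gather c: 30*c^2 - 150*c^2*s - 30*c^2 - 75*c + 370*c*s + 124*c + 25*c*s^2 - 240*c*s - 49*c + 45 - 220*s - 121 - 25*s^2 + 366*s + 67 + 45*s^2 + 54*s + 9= -150*c^2*s + c*(25*s^2 + 130*s) + 20*s^2 + 200*s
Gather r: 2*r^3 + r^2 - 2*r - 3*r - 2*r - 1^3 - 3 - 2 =2*r^3 + r^2 - 7*r - 6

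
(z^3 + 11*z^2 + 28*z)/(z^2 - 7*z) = (z^2 + 11*z + 28)/(z - 7)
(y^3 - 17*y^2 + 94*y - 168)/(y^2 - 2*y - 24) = (y^2 - 11*y + 28)/(y + 4)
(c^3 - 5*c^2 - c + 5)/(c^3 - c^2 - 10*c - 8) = (c^2 - 6*c + 5)/(c^2 - 2*c - 8)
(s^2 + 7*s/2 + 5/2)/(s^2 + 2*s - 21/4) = 2*(2*s^2 + 7*s + 5)/(4*s^2 + 8*s - 21)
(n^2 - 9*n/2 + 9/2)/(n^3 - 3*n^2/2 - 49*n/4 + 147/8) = 4*(n - 3)/(4*n^2 - 49)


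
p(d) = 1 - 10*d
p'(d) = -10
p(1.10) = -10.00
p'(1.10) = -10.00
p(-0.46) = 5.60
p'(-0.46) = -10.00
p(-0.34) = 4.40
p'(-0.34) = -10.00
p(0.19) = -0.90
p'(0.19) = -10.00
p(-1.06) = 11.60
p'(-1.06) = -10.00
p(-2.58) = 26.80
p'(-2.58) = -10.00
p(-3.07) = 31.70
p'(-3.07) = -10.00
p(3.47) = -33.70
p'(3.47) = -10.00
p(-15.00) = 151.00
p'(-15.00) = -10.00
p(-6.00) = 61.00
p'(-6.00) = -10.00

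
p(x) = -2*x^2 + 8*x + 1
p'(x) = 8 - 4*x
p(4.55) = -4.00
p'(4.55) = -10.20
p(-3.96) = -62.04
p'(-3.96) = 23.84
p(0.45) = 4.20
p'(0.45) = 6.20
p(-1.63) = -17.35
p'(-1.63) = 14.52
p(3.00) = 7.00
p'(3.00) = -4.00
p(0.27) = 3.01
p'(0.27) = 6.92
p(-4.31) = -70.63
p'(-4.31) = 25.24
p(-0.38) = -2.33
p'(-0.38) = 9.52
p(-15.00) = -569.00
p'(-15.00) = 68.00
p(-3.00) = -41.00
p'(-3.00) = 20.00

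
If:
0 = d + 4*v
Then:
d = -4*v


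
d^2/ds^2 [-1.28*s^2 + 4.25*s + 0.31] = -2.56000000000000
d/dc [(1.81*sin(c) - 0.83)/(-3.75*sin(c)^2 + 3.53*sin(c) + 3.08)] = (6.7875*sin(c)^2 - 6.225*sin(c) + 8.5047)*cos(c)/(14.0625*sin(c)^4 - 26.475*sin(c)^3 - 10.6391*sin(c)^2 + 21.7448*sin(c) + 9.4864)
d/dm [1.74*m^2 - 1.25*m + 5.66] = 3.48*m - 1.25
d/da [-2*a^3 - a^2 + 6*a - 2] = -6*a^2 - 2*a + 6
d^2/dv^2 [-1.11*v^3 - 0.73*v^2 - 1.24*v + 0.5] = -6.66*v - 1.46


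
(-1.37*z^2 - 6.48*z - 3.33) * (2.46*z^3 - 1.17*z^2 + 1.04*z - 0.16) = -3.3702*z^5 - 14.3379*z^4 - 2.035*z^3 - 2.6239*z^2 - 2.4264*z + 0.5328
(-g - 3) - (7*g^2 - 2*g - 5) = -7*g^2 + g + 2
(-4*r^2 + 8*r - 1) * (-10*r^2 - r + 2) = 40*r^4 - 76*r^3 - 6*r^2 + 17*r - 2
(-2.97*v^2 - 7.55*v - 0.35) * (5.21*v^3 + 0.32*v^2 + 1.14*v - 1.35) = -15.4737*v^5 - 40.2859*v^4 - 7.6253*v^3 - 4.7095*v^2 + 9.7935*v + 0.4725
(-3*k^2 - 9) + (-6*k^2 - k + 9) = -9*k^2 - k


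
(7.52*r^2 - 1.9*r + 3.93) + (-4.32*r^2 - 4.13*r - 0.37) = 3.2*r^2 - 6.03*r + 3.56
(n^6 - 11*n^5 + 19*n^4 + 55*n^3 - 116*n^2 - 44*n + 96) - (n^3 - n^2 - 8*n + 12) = n^6 - 11*n^5 + 19*n^4 + 54*n^3 - 115*n^2 - 36*n + 84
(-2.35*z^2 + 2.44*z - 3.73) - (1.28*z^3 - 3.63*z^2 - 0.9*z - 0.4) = -1.28*z^3 + 1.28*z^2 + 3.34*z - 3.33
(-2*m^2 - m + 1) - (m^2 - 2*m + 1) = -3*m^2 + m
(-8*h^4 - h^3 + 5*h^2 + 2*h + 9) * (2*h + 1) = -16*h^5 - 10*h^4 + 9*h^3 + 9*h^2 + 20*h + 9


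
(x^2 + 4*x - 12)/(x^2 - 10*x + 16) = (x + 6)/(x - 8)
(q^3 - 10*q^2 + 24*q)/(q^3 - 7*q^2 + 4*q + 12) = q*(q - 4)/(q^2 - q - 2)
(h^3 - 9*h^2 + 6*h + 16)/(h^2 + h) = h - 10 + 16/h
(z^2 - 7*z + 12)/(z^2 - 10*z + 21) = (z - 4)/(z - 7)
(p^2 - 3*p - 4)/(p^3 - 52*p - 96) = (-p^2 + 3*p + 4)/(-p^3 + 52*p + 96)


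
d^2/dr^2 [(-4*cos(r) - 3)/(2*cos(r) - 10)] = 23*(cos(r)^2 + 5*cos(r) - 2)/(2*(cos(r) - 5)^3)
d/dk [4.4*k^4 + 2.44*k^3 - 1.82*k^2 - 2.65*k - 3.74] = 17.6*k^3 + 7.32*k^2 - 3.64*k - 2.65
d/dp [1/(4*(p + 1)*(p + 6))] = (-2*p - 7)/(4*(p^4 + 14*p^3 + 61*p^2 + 84*p + 36))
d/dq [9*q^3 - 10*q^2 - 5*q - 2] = 27*q^2 - 20*q - 5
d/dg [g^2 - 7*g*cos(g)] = 7*g*sin(g) + 2*g - 7*cos(g)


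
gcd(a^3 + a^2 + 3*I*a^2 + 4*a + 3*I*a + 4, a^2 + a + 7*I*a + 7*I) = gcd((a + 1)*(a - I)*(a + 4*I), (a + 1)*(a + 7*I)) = a + 1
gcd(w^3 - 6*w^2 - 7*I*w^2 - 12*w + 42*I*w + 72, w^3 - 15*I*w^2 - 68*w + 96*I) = w^2 - 7*I*w - 12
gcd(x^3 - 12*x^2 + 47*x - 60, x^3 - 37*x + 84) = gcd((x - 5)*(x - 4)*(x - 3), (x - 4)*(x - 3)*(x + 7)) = x^2 - 7*x + 12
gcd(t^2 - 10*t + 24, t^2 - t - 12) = t - 4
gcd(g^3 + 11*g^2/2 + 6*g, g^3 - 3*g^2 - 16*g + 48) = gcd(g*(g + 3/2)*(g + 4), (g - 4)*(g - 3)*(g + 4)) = g + 4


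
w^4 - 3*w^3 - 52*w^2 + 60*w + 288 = (w - 8)*(w - 3)*(w + 2)*(w + 6)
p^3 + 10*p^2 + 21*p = p*(p + 3)*(p + 7)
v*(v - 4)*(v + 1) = v^3 - 3*v^2 - 4*v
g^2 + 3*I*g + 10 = (g - 2*I)*(g + 5*I)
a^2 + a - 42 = (a - 6)*(a + 7)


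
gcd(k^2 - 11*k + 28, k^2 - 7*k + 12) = k - 4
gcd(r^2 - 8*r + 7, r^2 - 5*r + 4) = r - 1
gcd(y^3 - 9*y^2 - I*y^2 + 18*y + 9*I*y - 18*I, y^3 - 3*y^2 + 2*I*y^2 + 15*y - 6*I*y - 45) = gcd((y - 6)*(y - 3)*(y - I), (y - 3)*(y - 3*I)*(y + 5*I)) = y - 3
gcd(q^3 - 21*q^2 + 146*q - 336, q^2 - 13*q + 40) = q - 8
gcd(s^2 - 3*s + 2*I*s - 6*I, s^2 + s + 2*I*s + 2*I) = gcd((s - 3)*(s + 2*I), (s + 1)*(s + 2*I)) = s + 2*I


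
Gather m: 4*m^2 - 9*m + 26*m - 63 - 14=4*m^2 + 17*m - 77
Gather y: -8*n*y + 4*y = y*(4 - 8*n)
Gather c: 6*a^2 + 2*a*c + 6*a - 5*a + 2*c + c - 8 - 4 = 6*a^2 + a + c*(2*a + 3) - 12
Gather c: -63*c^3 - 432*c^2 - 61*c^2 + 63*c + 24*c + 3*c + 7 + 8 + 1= -63*c^3 - 493*c^2 + 90*c + 16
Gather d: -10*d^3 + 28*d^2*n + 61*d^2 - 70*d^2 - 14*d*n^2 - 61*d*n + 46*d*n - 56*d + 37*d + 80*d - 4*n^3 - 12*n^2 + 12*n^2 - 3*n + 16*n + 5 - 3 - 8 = -10*d^3 + d^2*(28*n - 9) + d*(-14*n^2 - 15*n + 61) - 4*n^3 + 13*n - 6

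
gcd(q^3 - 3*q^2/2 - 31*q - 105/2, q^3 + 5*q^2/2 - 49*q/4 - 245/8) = q + 5/2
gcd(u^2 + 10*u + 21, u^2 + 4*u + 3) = u + 3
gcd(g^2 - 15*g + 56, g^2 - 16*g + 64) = g - 8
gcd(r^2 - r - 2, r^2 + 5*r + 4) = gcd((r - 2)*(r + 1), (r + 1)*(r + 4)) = r + 1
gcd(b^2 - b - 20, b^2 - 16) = b + 4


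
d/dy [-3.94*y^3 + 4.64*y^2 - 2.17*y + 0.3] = -11.82*y^2 + 9.28*y - 2.17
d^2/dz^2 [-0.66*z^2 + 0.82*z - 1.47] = -1.32000000000000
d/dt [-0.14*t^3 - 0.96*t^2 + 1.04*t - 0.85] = -0.42*t^2 - 1.92*t + 1.04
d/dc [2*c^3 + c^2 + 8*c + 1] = 6*c^2 + 2*c + 8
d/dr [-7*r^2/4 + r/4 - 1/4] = 1/4 - 7*r/2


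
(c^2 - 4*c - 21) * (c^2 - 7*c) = c^4 - 11*c^3 + 7*c^2 + 147*c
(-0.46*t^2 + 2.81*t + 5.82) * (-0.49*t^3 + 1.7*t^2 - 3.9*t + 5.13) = 0.2254*t^5 - 2.1589*t^4 + 3.7192*t^3 - 3.4248*t^2 - 8.2827*t + 29.8566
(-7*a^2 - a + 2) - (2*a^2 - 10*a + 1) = -9*a^2 + 9*a + 1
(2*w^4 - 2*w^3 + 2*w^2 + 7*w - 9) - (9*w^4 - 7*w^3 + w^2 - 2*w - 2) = -7*w^4 + 5*w^3 + w^2 + 9*w - 7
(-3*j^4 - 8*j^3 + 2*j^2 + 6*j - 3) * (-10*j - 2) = 30*j^5 + 86*j^4 - 4*j^3 - 64*j^2 + 18*j + 6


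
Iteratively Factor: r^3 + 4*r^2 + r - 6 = (r + 2)*(r^2 + 2*r - 3) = (r + 2)*(r + 3)*(r - 1)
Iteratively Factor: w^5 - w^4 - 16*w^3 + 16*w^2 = (w - 4)*(w^4 + 3*w^3 - 4*w^2) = (w - 4)*(w - 1)*(w^3 + 4*w^2) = w*(w - 4)*(w - 1)*(w^2 + 4*w) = w*(w - 4)*(w - 1)*(w + 4)*(w)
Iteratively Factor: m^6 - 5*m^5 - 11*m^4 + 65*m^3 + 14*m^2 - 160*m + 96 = (m + 3)*(m^5 - 8*m^4 + 13*m^3 + 26*m^2 - 64*m + 32) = (m - 4)*(m + 3)*(m^4 - 4*m^3 - 3*m^2 + 14*m - 8) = (m - 4)*(m - 1)*(m + 3)*(m^3 - 3*m^2 - 6*m + 8) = (m - 4)*(m - 1)^2*(m + 3)*(m^2 - 2*m - 8) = (m - 4)*(m - 1)^2*(m + 2)*(m + 3)*(m - 4)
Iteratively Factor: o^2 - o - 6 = (o + 2)*(o - 3)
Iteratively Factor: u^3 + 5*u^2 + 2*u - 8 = (u - 1)*(u^2 + 6*u + 8) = (u - 1)*(u + 4)*(u + 2)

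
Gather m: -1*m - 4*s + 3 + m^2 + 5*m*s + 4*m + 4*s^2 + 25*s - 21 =m^2 + m*(5*s + 3) + 4*s^2 + 21*s - 18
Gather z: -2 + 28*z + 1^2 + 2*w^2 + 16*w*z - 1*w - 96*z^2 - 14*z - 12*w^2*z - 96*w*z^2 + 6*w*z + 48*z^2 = 2*w^2 - w + z^2*(-96*w - 48) + z*(-12*w^2 + 22*w + 14) - 1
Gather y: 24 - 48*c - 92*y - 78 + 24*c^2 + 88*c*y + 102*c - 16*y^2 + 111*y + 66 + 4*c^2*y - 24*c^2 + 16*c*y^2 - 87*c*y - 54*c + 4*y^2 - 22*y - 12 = y^2*(16*c - 12) + y*(4*c^2 + c - 3)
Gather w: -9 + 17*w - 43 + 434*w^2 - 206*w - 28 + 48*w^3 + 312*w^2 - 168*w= 48*w^3 + 746*w^2 - 357*w - 80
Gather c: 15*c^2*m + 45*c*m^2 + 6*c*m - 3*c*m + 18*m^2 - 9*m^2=15*c^2*m + c*(45*m^2 + 3*m) + 9*m^2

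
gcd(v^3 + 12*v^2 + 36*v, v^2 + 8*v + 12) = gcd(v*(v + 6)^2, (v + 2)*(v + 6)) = v + 6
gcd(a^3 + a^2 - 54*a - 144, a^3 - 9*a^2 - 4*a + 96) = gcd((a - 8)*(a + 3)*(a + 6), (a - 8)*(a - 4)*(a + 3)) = a^2 - 5*a - 24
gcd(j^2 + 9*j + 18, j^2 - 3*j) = 1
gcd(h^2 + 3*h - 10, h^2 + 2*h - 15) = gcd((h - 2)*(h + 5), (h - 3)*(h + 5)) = h + 5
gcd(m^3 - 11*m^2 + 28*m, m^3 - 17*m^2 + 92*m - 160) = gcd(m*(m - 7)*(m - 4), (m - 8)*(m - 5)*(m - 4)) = m - 4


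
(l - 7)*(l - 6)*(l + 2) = l^3 - 11*l^2 + 16*l + 84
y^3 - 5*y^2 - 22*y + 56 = (y - 7)*(y - 2)*(y + 4)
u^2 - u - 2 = (u - 2)*(u + 1)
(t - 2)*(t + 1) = t^2 - t - 2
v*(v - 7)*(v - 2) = v^3 - 9*v^2 + 14*v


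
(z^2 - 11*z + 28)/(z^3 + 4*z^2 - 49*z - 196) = (z - 4)/(z^2 + 11*z + 28)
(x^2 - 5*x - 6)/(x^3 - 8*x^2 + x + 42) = (x^2 - 5*x - 6)/(x^3 - 8*x^2 + x + 42)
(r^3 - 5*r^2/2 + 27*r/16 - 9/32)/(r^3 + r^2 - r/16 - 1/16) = (8*r^2 - 18*r + 9)/(2*(4*r^2 + 5*r + 1))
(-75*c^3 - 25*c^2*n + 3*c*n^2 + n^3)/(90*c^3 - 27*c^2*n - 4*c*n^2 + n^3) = (-15*c^2 - 2*c*n + n^2)/(18*c^2 - 9*c*n + n^2)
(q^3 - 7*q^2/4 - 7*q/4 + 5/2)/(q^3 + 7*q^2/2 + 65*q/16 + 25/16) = 4*(q^2 - 3*q + 2)/(4*q^2 + 9*q + 5)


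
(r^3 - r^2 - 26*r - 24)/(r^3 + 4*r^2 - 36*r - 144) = (r + 1)/(r + 6)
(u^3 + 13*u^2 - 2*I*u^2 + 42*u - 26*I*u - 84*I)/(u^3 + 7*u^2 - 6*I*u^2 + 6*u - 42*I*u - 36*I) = (u^2 + u*(7 - 2*I) - 14*I)/(u^2 + u*(1 - 6*I) - 6*I)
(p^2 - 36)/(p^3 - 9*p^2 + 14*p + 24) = (p + 6)/(p^2 - 3*p - 4)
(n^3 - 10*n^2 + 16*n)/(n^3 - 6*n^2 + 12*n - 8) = n*(n - 8)/(n^2 - 4*n + 4)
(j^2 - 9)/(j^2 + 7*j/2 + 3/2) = 2*(j - 3)/(2*j + 1)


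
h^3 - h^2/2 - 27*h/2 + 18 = (h - 3)*(h - 3/2)*(h + 4)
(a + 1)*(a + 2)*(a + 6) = a^3 + 9*a^2 + 20*a + 12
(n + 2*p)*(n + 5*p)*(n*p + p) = n^3*p + 7*n^2*p^2 + n^2*p + 10*n*p^3 + 7*n*p^2 + 10*p^3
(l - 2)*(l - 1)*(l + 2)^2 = l^4 + l^3 - 6*l^2 - 4*l + 8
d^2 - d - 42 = (d - 7)*(d + 6)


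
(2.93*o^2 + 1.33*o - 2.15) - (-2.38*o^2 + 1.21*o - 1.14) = 5.31*o^2 + 0.12*o - 1.01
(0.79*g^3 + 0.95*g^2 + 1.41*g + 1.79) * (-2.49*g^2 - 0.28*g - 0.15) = -1.9671*g^5 - 2.5867*g^4 - 3.8954*g^3 - 4.9944*g^2 - 0.7127*g - 0.2685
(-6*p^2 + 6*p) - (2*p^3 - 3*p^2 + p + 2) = -2*p^3 - 3*p^2 + 5*p - 2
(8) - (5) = 3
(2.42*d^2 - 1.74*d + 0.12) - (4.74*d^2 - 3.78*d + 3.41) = -2.32*d^2 + 2.04*d - 3.29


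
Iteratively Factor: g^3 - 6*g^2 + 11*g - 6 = (g - 1)*(g^2 - 5*g + 6) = (g - 2)*(g - 1)*(g - 3)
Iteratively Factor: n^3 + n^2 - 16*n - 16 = (n - 4)*(n^2 + 5*n + 4) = (n - 4)*(n + 4)*(n + 1)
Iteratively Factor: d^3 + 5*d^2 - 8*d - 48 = (d + 4)*(d^2 + d - 12) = (d + 4)^2*(d - 3)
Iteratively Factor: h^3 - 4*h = (h - 2)*(h^2 + 2*h) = h*(h - 2)*(h + 2)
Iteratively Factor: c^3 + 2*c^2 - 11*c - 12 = (c - 3)*(c^2 + 5*c + 4) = (c - 3)*(c + 1)*(c + 4)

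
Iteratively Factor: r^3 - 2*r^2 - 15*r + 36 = (r - 3)*(r^2 + r - 12) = (r - 3)*(r + 4)*(r - 3)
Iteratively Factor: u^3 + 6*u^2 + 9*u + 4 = (u + 1)*(u^2 + 5*u + 4) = (u + 1)*(u + 4)*(u + 1)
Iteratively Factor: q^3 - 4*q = (q)*(q^2 - 4) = q*(q - 2)*(q + 2)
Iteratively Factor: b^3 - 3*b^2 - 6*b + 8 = (b - 1)*(b^2 - 2*b - 8) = (b - 1)*(b + 2)*(b - 4)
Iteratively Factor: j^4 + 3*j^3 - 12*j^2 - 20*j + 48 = (j - 2)*(j^3 + 5*j^2 - 2*j - 24) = (j - 2)^2*(j^2 + 7*j + 12) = (j - 2)^2*(j + 4)*(j + 3)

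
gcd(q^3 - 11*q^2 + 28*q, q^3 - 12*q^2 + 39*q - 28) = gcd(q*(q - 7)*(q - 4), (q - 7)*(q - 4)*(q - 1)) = q^2 - 11*q + 28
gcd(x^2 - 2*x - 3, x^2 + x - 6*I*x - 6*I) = x + 1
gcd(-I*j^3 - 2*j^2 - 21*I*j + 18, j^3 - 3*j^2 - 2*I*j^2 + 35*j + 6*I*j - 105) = 1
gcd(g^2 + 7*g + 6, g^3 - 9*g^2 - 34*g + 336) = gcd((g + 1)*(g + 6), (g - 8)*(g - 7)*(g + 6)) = g + 6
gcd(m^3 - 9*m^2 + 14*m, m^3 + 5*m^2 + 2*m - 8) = 1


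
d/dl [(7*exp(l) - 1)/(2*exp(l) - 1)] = -5*exp(l)/(2*exp(l) - 1)^2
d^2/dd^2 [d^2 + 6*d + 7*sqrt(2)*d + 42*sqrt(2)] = 2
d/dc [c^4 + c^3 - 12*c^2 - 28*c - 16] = 4*c^3 + 3*c^2 - 24*c - 28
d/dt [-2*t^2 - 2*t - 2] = -4*t - 2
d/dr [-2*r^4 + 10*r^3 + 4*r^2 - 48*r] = -8*r^3 + 30*r^2 + 8*r - 48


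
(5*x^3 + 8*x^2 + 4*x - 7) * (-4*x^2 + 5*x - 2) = -20*x^5 - 7*x^4 + 14*x^3 + 32*x^2 - 43*x + 14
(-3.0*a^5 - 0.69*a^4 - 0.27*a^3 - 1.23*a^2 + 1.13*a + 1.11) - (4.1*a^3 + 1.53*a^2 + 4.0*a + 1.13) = -3.0*a^5 - 0.69*a^4 - 4.37*a^3 - 2.76*a^2 - 2.87*a - 0.0199999999999998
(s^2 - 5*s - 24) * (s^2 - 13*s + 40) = s^4 - 18*s^3 + 81*s^2 + 112*s - 960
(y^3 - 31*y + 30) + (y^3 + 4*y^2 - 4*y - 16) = 2*y^3 + 4*y^2 - 35*y + 14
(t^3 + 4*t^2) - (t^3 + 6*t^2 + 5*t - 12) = -2*t^2 - 5*t + 12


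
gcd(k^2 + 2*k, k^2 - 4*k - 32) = 1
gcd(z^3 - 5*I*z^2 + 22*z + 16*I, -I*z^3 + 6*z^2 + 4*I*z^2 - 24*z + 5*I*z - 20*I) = z + I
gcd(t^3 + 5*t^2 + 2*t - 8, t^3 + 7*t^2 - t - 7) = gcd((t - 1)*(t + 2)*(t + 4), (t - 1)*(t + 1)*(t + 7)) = t - 1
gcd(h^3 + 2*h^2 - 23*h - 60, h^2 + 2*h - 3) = h + 3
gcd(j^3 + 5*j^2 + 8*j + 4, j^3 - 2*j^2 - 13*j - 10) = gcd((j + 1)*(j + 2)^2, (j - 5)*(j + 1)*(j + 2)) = j^2 + 3*j + 2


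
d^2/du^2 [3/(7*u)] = 6/(7*u^3)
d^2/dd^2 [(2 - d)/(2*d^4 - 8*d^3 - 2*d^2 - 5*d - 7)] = 2*((d - 2)*(-8*d^3 + 24*d^2 + 4*d + 5)^2 + (8*d^3 - 24*d^2 - 4*d - 2*(d - 2)*(-6*d^2 + 12*d + 1) - 5)*(-2*d^4 + 8*d^3 + 2*d^2 + 5*d + 7))/(-2*d^4 + 8*d^3 + 2*d^2 + 5*d + 7)^3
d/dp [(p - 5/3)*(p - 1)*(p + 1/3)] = 3*p^2 - 14*p/3 + 7/9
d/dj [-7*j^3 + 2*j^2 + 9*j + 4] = -21*j^2 + 4*j + 9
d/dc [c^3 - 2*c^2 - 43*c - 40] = 3*c^2 - 4*c - 43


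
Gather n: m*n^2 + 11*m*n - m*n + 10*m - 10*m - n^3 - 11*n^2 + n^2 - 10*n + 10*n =10*m*n - n^3 + n^2*(m - 10)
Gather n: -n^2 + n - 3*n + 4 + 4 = -n^2 - 2*n + 8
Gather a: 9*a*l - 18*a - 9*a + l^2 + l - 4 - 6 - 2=a*(9*l - 27) + l^2 + l - 12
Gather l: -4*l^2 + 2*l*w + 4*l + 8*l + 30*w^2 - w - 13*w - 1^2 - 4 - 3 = -4*l^2 + l*(2*w + 12) + 30*w^2 - 14*w - 8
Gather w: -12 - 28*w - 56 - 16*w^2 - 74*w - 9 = -16*w^2 - 102*w - 77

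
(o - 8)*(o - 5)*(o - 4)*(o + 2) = o^4 - 15*o^3 + 58*o^2 + 24*o - 320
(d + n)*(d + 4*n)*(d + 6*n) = d^3 + 11*d^2*n + 34*d*n^2 + 24*n^3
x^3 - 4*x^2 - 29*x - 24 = (x - 8)*(x + 1)*(x + 3)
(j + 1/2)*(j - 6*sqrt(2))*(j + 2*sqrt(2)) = j^3 - 4*sqrt(2)*j^2 + j^2/2 - 24*j - 2*sqrt(2)*j - 12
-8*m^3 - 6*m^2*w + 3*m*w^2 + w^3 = (-2*m + w)*(m + w)*(4*m + w)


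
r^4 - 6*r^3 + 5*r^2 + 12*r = r*(r - 4)*(r - 3)*(r + 1)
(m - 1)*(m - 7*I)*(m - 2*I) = m^3 - m^2 - 9*I*m^2 - 14*m + 9*I*m + 14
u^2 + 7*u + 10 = (u + 2)*(u + 5)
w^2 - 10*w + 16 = (w - 8)*(w - 2)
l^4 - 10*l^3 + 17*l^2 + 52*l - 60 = (l - 6)*(l - 5)*(l - 1)*(l + 2)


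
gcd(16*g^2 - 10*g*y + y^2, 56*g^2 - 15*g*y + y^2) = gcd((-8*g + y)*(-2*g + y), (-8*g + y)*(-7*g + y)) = -8*g + y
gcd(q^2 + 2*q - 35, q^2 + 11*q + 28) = q + 7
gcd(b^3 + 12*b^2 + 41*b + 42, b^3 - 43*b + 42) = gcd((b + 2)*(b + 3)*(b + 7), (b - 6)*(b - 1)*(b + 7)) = b + 7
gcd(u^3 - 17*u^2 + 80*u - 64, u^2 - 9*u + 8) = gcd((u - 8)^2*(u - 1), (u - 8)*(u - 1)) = u^2 - 9*u + 8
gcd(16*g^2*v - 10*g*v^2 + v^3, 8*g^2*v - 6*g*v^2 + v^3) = -2*g*v + v^2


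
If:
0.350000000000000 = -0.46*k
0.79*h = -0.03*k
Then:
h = 0.03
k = -0.76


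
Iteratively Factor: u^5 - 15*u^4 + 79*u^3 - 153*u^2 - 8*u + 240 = (u - 4)*(u^4 - 11*u^3 + 35*u^2 - 13*u - 60) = (u - 5)*(u - 4)*(u^3 - 6*u^2 + 5*u + 12) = (u - 5)*(u - 4)*(u - 3)*(u^2 - 3*u - 4) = (u - 5)*(u - 4)*(u - 3)*(u + 1)*(u - 4)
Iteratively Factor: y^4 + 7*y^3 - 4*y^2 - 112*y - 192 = (y + 4)*(y^3 + 3*y^2 - 16*y - 48) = (y + 3)*(y + 4)*(y^2 - 16) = (y - 4)*(y + 3)*(y + 4)*(y + 4)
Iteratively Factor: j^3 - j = (j + 1)*(j^2 - j) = j*(j + 1)*(j - 1)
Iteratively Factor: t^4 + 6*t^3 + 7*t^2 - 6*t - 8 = (t - 1)*(t^3 + 7*t^2 + 14*t + 8) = (t - 1)*(t + 4)*(t^2 + 3*t + 2) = (t - 1)*(t + 1)*(t + 4)*(t + 2)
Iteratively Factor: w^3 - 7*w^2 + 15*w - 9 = (w - 3)*(w^2 - 4*w + 3) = (w - 3)*(w - 1)*(w - 3)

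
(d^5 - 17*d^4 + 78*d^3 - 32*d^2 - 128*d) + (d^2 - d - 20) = d^5 - 17*d^4 + 78*d^3 - 31*d^2 - 129*d - 20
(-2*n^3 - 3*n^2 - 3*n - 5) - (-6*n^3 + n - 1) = 4*n^3 - 3*n^2 - 4*n - 4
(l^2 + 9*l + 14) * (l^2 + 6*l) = l^4 + 15*l^3 + 68*l^2 + 84*l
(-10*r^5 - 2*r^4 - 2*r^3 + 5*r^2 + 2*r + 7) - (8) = -10*r^5 - 2*r^4 - 2*r^3 + 5*r^2 + 2*r - 1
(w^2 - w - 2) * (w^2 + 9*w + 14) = w^4 + 8*w^3 + 3*w^2 - 32*w - 28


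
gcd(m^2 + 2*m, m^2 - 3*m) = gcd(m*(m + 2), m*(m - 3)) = m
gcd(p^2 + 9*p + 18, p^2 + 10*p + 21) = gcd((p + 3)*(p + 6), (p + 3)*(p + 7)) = p + 3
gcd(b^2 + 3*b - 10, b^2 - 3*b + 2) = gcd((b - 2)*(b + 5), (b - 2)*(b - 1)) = b - 2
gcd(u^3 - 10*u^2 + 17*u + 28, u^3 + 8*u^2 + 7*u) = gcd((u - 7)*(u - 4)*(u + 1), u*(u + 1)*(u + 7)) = u + 1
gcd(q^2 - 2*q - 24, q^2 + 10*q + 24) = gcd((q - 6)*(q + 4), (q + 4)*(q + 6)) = q + 4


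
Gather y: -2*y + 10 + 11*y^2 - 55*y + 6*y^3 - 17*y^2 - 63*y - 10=6*y^3 - 6*y^2 - 120*y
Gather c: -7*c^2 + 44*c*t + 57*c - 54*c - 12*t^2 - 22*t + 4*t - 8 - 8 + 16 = -7*c^2 + c*(44*t + 3) - 12*t^2 - 18*t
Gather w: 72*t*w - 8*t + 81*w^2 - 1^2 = 72*t*w - 8*t + 81*w^2 - 1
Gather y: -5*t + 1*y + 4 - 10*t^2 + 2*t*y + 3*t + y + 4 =-10*t^2 - 2*t + y*(2*t + 2) + 8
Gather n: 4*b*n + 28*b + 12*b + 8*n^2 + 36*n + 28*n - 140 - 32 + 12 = 40*b + 8*n^2 + n*(4*b + 64) - 160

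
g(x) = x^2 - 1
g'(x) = 2*x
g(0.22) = -0.95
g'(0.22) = 0.44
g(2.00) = 3.00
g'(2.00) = 4.00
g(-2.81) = 6.90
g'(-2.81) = -5.62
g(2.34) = 4.48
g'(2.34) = 4.68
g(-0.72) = -0.48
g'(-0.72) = -1.44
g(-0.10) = -0.99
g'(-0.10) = -0.20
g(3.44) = 10.83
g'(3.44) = 6.88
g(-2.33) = 4.43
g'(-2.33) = -4.66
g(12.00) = 143.00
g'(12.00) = 24.00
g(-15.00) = 224.00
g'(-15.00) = -30.00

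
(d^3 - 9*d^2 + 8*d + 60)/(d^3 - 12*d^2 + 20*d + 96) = (d - 5)/(d - 8)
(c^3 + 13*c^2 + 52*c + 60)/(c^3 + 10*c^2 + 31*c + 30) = (c + 6)/(c + 3)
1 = 1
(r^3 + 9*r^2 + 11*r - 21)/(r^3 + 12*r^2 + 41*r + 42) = (r - 1)/(r + 2)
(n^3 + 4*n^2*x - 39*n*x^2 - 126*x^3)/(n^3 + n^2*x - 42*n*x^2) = (n + 3*x)/n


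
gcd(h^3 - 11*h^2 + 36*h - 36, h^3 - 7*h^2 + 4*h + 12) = h^2 - 8*h + 12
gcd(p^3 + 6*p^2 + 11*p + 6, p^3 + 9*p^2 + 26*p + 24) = p^2 + 5*p + 6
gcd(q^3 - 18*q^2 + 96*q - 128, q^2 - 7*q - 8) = q - 8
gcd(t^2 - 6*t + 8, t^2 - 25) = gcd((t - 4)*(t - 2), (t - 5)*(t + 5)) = 1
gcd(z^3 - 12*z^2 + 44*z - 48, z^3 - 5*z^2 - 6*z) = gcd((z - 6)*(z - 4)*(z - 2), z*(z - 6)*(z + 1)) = z - 6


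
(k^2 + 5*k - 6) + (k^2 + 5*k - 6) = 2*k^2 + 10*k - 12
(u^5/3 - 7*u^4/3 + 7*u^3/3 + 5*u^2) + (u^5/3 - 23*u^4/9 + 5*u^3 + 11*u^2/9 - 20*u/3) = 2*u^5/3 - 44*u^4/9 + 22*u^3/3 + 56*u^2/9 - 20*u/3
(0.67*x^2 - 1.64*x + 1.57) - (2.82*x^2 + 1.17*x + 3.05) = -2.15*x^2 - 2.81*x - 1.48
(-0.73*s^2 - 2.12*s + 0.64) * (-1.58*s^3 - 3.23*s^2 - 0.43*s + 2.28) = 1.1534*s^5 + 5.7075*s^4 + 6.1503*s^3 - 2.82*s^2 - 5.1088*s + 1.4592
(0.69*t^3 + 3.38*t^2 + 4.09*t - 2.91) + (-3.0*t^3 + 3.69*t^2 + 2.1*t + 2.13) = -2.31*t^3 + 7.07*t^2 + 6.19*t - 0.78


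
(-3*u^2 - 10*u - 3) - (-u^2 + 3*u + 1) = -2*u^2 - 13*u - 4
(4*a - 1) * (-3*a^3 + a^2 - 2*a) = -12*a^4 + 7*a^3 - 9*a^2 + 2*a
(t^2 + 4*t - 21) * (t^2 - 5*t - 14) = t^4 - t^3 - 55*t^2 + 49*t + 294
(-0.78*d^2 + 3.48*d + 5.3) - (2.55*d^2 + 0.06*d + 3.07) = -3.33*d^2 + 3.42*d + 2.23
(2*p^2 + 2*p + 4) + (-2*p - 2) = 2*p^2 + 2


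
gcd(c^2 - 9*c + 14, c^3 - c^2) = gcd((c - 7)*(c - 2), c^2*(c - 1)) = 1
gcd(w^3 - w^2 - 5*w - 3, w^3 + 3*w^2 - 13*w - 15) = w^2 - 2*w - 3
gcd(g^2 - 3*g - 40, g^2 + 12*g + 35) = g + 5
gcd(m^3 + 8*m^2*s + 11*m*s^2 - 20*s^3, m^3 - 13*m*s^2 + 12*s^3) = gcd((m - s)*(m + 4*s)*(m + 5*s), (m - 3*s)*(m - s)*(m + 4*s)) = -m^2 - 3*m*s + 4*s^2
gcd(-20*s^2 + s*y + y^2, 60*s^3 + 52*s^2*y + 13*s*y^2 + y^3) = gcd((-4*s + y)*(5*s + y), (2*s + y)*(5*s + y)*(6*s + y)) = 5*s + y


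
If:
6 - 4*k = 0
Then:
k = 3/2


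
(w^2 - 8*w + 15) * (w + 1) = w^3 - 7*w^2 + 7*w + 15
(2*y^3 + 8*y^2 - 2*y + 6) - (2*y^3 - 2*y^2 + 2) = 10*y^2 - 2*y + 4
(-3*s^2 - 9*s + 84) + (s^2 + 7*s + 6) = -2*s^2 - 2*s + 90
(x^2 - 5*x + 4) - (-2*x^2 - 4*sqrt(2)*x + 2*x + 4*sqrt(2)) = 3*x^2 - 7*x + 4*sqrt(2)*x - 4*sqrt(2) + 4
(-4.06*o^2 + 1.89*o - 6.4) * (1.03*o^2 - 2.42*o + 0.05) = -4.1818*o^4 + 11.7719*o^3 - 11.3688*o^2 + 15.5825*o - 0.32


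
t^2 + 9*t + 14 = (t + 2)*(t + 7)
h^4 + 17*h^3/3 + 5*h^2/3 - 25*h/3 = h*(h - 1)*(h + 5/3)*(h + 5)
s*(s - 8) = s^2 - 8*s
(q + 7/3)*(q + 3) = q^2 + 16*q/3 + 7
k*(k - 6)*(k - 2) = k^3 - 8*k^2 + 12*k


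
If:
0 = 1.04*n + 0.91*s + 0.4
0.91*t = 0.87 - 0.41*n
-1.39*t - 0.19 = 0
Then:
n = 2.43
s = -3.21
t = -0.14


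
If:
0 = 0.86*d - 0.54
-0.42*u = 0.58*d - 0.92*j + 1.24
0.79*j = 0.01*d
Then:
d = 0.63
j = 0.01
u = -3.80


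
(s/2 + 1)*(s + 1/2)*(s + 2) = s^3/2 + 9*s^2/4 + 3*s + 1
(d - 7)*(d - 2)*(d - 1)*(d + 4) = d^4 - 6*d^3 - 17*d^2 + 78*d - 56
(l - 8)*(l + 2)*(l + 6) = l^3 - 52*l - 96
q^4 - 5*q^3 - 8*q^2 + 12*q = q*(q - 6)*(q - 1)*(q + 2)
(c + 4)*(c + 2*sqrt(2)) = c^2 + 2*sqrt(2)*c + 4*c + 8*sqrt(2)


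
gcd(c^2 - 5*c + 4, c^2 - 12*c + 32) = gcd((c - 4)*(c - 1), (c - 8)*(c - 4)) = c - 4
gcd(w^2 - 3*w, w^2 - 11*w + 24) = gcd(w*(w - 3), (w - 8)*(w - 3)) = w - 3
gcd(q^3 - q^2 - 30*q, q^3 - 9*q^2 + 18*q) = q^2 - 6*q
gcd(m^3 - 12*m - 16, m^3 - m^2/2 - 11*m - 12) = m^2 - 2*m - 8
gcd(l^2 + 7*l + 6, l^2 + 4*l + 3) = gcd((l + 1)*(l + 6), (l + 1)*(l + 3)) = l + 1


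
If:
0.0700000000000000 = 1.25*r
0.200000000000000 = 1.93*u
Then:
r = 0.06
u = 0.10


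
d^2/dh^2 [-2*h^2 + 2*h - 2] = -4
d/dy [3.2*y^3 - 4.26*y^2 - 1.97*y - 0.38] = 9.6*y^2 - 8.52*y - 1.97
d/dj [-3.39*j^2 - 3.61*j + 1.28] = -6.78*j - 3.61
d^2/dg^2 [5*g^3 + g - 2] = 30*g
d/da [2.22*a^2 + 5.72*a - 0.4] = 4.44*a + 5.72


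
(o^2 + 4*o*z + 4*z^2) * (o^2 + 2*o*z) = o^4 + 6*o^3*z + 12*o^2*z^2 + 8*o*z^3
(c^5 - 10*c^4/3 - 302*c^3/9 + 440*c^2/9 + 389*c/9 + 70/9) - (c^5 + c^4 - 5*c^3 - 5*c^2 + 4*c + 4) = -13*c^4/3 - 257*c^3/9 + 485*c^2/9 + 353*c/9 + 34/9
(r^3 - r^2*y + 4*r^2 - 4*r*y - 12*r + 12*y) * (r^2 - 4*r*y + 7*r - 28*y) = r^5 - 5*r^4*y + 11*r^4 + 4*r^3*y^2 - 55*r^3*y + 16*r^3 + 44*r^2*y^2 - 80*r^2*y - 84*r^2 + 64*r*y^2 + 420*r*y - 336*y^2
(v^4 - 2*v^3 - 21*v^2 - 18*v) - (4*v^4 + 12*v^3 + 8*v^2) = -3*v^4 - 14*v^3 - 29*v^2 - 18*v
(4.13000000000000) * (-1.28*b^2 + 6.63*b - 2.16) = -5.2864*b^2 + 27.3819*b - 8.9208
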